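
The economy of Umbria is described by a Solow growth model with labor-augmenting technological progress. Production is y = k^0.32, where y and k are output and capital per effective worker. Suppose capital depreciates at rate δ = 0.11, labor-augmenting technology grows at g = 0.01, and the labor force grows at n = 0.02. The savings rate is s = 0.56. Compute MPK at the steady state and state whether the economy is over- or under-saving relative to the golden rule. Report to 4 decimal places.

The effective depreciation rate is n + g + δ = 0.02 + 0.01 + 0.11 = 0.14.
Steady-state k*: s·k^0.32 = 0.14·k gives k* = (0.56/0.14)^(1/0.68) ≈ 7.6804.
MPK = 0.32·7.6804^(-0.68) ≈ 0.0800.
MPK < n+g+δ = 0.14, so the economy is dynamically inefficient (over-saving).

over-saving; MPK ≈ 0.0800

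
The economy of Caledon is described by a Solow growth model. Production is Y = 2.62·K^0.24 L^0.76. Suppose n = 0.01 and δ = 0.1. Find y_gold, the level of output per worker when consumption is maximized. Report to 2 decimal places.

The effective depreciation rate is n + δ = 0.01 + 0.1 = 0.11.
Golden rule sets MPK = n+δ: 0.24·2.62·k^(0.24−1) = 0.11, so k_gold = (0.24·2.62/0.11)^(1/0.76) ≈ 9.9131.
Output: y_gold = 2.62·k_gold^0.24 = 2.62·9.9131^0.24 ≈ 4.5435.

y_gold ≈ 4.54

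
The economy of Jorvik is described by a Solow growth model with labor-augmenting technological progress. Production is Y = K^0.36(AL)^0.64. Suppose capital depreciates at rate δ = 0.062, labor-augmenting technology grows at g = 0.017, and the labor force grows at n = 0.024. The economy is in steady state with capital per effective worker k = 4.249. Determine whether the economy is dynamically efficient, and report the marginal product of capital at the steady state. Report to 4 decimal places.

dynamically efficient; MPK ≈ 0.1426

Break-even investment rate: n + g + δ = 0.024 + 0.017 + 0.062 = 0.103.
MPK = 0.36·k^(0.36−1) = 0.36·4.249^(-0.64) ≈ 0.1426.
MPK > 0.103, so the economy is dynamically efficient (under-saving).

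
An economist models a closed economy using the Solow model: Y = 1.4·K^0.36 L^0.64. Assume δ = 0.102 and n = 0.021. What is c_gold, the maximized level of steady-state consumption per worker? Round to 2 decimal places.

n + δ = 0.021 + 0.102 = 0.123.
Maximizing c = f(k) − (n+δ)·k gives f'(k) = n+δ, i.e. 0.36·1.4·k^(0.36−1) = 0.123, so k_gold = (0.36·1.4/0.123)^(1/0.64) ≈ 9.0588.
y_gold = 1.4·9.0588^0.36 ≈ 3.0951.
c_gold = y_gold − (n+δ)·k_gold = 3.0951 − 0.123·9.0588 ≈ 1.9809.

c_gold ≈ 1.98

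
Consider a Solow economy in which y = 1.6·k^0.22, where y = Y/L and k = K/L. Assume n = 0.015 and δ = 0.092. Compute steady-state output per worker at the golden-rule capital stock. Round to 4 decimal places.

The effective depreciation rate is n + δ = 0.015 + 0.092 = 0.107.
At the golden rule the marginal product of capital equals n+δ: 0.22·1.6·k^(0.22−1) = 0.107. Solving, k_gold = (0.22·1.6/0.107)^(1/0.78) ≈ 4.6028.
Output: y_gold = 1.6·k_gold^0.22 = 1.6·4.6028^0.22 ≈ 2.2386.

y_gold ≈ 2.2386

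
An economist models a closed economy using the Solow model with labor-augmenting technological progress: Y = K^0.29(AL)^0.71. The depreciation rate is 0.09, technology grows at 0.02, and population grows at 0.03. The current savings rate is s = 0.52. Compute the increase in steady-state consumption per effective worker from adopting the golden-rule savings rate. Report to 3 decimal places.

n + g + δ = 0.03 + 0.02 + 0.09 = 0.14.
Current steady state (s = 0.52): k* = (0.52/0.14)^(1/0.71) ≈ 6.3481, y* = 6.3481^0.29 ≈ 1.7091, c* = (1−0.52)·1.7091 ≈ 0.8204.
Golden rule sets MPK = n+g+δ: 0.29·k^(0.29−1) = 0.14, so k_gold = (0.29/0.14)^(1/0.71) ≈ 2.7890.
y_gold = 2.7890^0.29 ≈ 1.3464, c_gold = y_gold − 0.14·k_gold ≈ 0.9560.
Gain: Δc = 0.9560 − 0.8204 ≈ 0.1356.

Δc ≈ 0.136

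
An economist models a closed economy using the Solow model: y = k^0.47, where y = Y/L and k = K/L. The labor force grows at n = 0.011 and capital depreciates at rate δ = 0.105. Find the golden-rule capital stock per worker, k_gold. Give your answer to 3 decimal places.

k_gold ≈ 14.012

Capital per worker breaks even when investment replaces (n + δ)·k; here n + δ = 0.116.
Maximizing c = f(k) − (n+δ)·k gives f'(k) = n+δ, i.e. 0.47·k^(0.47−1) = 0.116, so k_gold = (0.47/0.116)^(1/0.53) ≈ 14.0117.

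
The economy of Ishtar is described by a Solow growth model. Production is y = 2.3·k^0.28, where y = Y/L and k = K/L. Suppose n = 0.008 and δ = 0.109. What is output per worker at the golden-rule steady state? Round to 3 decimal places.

n + δ = 0.008 + 0.109 = 0.117.
At the golden rule the marginal product of capital equals n+δ: 0.28·2.3·k^(0.28−1) = 0.117. Solving, k_gold = (0.28·2.3/0.117)^(1/0.72) ≈ 10.6844.
Output: y_gold = 2.3·k_gold^0.28 = 2.3·10.6844^0.28 ≈ 4.4646.

y_gold ≈ 4.465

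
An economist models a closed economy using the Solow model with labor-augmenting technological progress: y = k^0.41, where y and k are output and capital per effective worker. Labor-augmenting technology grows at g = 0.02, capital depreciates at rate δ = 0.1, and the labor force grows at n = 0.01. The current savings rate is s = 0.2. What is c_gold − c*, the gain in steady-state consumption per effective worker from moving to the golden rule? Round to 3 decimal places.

Δc ≈ 0.232

n + g + δ = 0.01 + 0.02 + 0.1 = 0.13.
Current steady state (s = 0.2): k* = (0.2/0.13)^(1/0.59) ≈ 2.0754, y* = 2.0754^0.41 ≈ 1.3490, c* = (1−0.2)·1.3490 ≈ 1.0792.
Golden rule sets MPK = n+g+δ: 0.41·k^(0.41−1) = 0.13, so k_gold = (0.41/0.13)^(1/0.59) ≈ 7.0064.
y_gold = 7.0064^0.41 ≈ 2.2215, c_gold = y_gold − 0.13·k_gold ≈ 1.3107.
Gain: Δc = 1.3107 − 1.0792 ≈ 0.2315.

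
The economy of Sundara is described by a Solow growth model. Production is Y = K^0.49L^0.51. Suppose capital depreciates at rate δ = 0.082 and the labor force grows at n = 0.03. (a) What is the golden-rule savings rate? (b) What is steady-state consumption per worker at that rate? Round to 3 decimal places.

(a) s_gold = 0.490; (b) c_gold ≈ 2.106

The effective depreciation rate is n + δ = 0.03 + 0.082 = 0.112.
For Cobb-Douglas, s_gold equals capital's share: s_gold = 0.49.
Golden rule sets MPK = n+δ: 0.49·k^(0.49−1) = 0.112, so k_gold = (0.49/0.112)^(1/0.51) ≈ 18.0642.
y_gold = 18.0642^0.49 ≈ 4.1290; c_gold = (1−0.49)·y_gold ≈ 2.1058.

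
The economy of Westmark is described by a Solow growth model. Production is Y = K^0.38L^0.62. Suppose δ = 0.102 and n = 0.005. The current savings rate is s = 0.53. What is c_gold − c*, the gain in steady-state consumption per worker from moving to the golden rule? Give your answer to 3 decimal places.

The effective depreciation rate is n + δ = 0.005 + 0.102 = 0.107.
Current steady state (s = 0.53): k* = (0.53/0.107)^(1/0.62) ≈ 13.2067, y* = 13.2067^0.38 ≈ 2.6663, c* = (1−0.53)·2.6663 ≈ 1.2531.
Golden rule sets MPK = n+δ: 0.38·k^(0.38−1) = 0.107, so k_gold = (0.38/0.107)^(1/0.62) ≈ 7.7222.
y_gold = 7.7222^0.38 ≈ 2.1744, c_gold = y_gold − 0.107·k_gold ≈ 1.3481.
Gain: Δc = 1.3481 − 1.2531 ≈ 0.0950.

Δc ≈ 0.095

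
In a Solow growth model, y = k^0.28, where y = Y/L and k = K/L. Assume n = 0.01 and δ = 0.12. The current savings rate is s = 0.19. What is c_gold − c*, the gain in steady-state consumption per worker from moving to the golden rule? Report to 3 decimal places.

Δc ≈ 0.032

Capital per worker breaks even when investment replaces (n + δ)·k; here n + δ = 0.13.
Current steady state (s = 0.19): k* = (0.19/0.13)^(1/0.72) ≈ 1.6940, y* = 1.6940^0.28 ≈ 1.1590, c* = (1−0.19)·1.1590 ≈ 0.9388.
Maximizing c = f(k) − (n+δ)·k gives f'(k) = n+δ, i.e. 0.28·k^(0.28−1) = 0.13, so k_gold = (0.28/0.13)^(1/0.72) ≈ 2.9027.
y_gold = 2.9027^0.28 ≈ 1.3477, c_gold = y_gold − 0.13·k_gold ≈ 0.9703.
Gain: Δc = 0.9703 − 0.9388 ≈ 0.0315.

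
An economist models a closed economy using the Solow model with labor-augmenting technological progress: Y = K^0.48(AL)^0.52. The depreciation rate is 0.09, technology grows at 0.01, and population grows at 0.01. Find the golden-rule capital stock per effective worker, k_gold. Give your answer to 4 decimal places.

k_gold ≈ 17.0011

Capital per effective worker breaks even when investment replaces (n + g + δ)·k; here n + g + δ = 0.11.
Golden rule sets MPK = n+g+δ: 0.48·k^(0.48−1) = 0.11, so k_gold = (0.48/0.11)^(1/0.52) ≈ 17.0011.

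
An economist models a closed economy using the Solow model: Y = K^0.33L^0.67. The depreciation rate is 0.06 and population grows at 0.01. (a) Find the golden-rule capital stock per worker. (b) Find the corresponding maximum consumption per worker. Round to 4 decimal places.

(a) k_gold ≈ 10.1181; (b) c_gold ≈ 1.4380

The effective depreciation rate is n + δ = 0.01 + 0.06 = 0.07.
Setting f'(k) = n+δ gives 0.33·k^(0.33−1) = 0.07, hence k_gold = (0.33/0.07)^(1/0.67) ≈ 10.1181.
y_gold = 10.1181^0.33 ≈ 2.1463; c_gold = y_gold − 0.07·k_gold ≈ 1.4380.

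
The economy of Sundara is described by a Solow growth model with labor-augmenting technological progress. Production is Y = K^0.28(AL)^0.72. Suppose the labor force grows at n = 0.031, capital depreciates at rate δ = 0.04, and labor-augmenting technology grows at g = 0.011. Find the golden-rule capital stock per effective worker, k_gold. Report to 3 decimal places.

k_gold ≈ 5.505

n + g + δ = 0.031 + 0.011 + 0.04 = 0.082.
Setting f'(k) = n+g+δ gives 0.28·k^(0.28−1) = 0.082, hence k_gold = (0.28/0.082)^(1/0.72) ≈ 5.5050.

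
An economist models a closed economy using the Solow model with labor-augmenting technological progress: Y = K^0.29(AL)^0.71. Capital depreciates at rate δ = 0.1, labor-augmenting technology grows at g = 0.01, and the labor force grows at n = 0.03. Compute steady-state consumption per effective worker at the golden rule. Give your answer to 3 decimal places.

c_gold ≈ 0.956

The effective depreciation rate is n + g + δ = 0.03 + 0.01 + 0.1 = 0.14.
Setting f'(k) = n+g+δ gives 0.29·k^(0.29−1) = 0.14, hence k_gold = (0.29/0.14)^(1/0.71) ≈ 2.7890.
y_gold = 2.7890^0.29 ≈ 1.3464.
c_gold = y_gold − (n+g+δ)·k_gold = 1.3464 − 0.14·2.7890 ≈ 0.9560.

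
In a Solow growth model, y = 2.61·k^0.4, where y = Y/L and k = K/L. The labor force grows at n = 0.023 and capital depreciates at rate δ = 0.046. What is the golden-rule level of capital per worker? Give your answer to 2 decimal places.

n + δ = 0.023 + 0.046 = 0.069.
Setting f'(k) = n+δ gives 0.4·2.61·k^(0.4−1) = 0.069, hence k_gold = (0.4·2.61/0.069)^(1/0.6) ≈ 92.5591.

k_gold ≈ 92.56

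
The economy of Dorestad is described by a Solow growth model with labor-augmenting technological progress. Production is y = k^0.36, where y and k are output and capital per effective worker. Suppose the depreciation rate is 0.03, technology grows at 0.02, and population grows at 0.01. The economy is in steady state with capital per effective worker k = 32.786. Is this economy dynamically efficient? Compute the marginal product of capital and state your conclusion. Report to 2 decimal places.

dynamically inefficient; MPK ≈ 0.04

Capital per effective worker breaks even when investment replaces (n + g + δ)·k; here n + g + δ = 0.06.
MPK = 0.36·k^(0.36−1) = 0.36·32.786^(-0.64) ≈ 0.0386.
MPK < 0.06, so the economy is dynamically inefficient (over-saving).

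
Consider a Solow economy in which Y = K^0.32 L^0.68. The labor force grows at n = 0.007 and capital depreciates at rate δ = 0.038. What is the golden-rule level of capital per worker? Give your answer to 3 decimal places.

The effective depreciation rate is n + δ = 0.007 + 0.038 = 0.045.
At the golden rule the marginal product of capital equals n+δ: 0.32·k^(0.32−1) = 0.045. Solving, k_gold = (0.32/0.045)^(1/0.68) ≈ 17.8998.

k_gold ≈ 17.900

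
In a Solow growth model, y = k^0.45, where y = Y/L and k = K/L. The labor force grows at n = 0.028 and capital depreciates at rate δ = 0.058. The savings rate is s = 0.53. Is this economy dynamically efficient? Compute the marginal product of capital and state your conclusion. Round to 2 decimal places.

Break-even investment rate: n + δ = 0.028 + 0.058 = 0.086.
Steady-state k*: s·k^0.45 = 0.086·k gives k* = (0.53/0.086)^(1/0.55) ≈ 27.2872.
MPK = 0.45·27.2872^(-0.55) ≈ 0.0730.
MPK < n+δ = 0.086, so the economy is dynamically inefficient (over-saving).

dynamically inefficient; MPK ≈ 0.07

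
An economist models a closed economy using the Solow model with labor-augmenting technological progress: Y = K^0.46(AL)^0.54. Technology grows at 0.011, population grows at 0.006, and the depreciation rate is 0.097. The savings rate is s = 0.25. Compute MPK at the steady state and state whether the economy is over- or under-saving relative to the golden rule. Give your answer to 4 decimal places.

Break-even investment rate: n + g + δ = 0.006 + 0.011 + 0.097 = 0.114.
Steady-state k*: s·k^0.46 = 0.114·k gives k* = (0.25/0.114)^(1/0.54) ≈ 4.2810.
MPK = 0.46·4.2810^(-0.54) ≈ 0.2098.
MPK > n+g+δ = 0.114, so the economy is dynamically efficient (under-saving).

under-saving; MPK ≈ 0.2098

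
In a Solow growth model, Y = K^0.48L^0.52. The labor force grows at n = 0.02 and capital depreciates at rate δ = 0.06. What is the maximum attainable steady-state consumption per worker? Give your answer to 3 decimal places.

Break-even investment rate: n + δ = 0.02 + 0.06 = 0.08.
Maximizing c = f(k) − (n+δ)·k gives f'(k) = n+δ, i.e. 0.48·k^(0.48−1) = 0.08, so k_gold = (0.48/0.08)^(1/0.52) ≈ 31.3650.
y_gold = 31.3650^0.48 ≈ 5.2275.
c_gold = y_gold − (n+δ)·k_gold = 5.2275 − 0.08·31.3650 ≈ 2.7183.

c_gold ≈ 2.718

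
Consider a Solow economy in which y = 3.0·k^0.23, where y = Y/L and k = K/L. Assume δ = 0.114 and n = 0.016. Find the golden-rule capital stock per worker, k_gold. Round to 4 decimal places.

k_gold ≈ 8.7385

n + δ = 0.016 + 0.114 = 0.13.
Maximizing c = f(k) − (n+δ)·k gives f'(k) = n+δ, i.e. 0.23·3.0·k^(0.23−1) = 0.13, so k_gold = (0.23·3.0/0.13)^(1/0.77) ≈ 8.7385.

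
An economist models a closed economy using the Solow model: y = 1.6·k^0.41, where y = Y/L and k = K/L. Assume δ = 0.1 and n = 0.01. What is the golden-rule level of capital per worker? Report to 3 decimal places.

The effective depreciation rate is n + δ = 0.01 + 0.1 = 0.11.
Maximizing c = f(k) − (n+δ)·k gives f'(k) = n+δ, i.e. 0.41·1.6·k^(0.41−1) = 0.11, so k_gold = (0.41·1.6/0.11)^(1/0.59) ≈ 20.6265.

k_gold ≈ 20.627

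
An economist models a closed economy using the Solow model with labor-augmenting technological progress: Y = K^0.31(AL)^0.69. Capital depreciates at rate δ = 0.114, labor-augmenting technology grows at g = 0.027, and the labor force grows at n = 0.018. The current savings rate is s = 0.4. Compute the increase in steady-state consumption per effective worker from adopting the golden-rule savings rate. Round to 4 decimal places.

n + g + δ = 0.018 + 0.027 + 0.114 = 0.159.
Current steady state (s = 0.4): k* = (0.4/0.159)^(1/0.69) ≈ 3.8078, y* = 3.8078^0.31 ≈ 1.5136, c* = (1−0.4)·1.5136 ≈ 0.9082.
Maximizing c = f(k) − (n+g+δ)·k gives f'(k) = n+g+δ, i.e. 0.31·k^(0.31−1) = 0.159, so k_gold = (0.31/0.159)^(1/0.69) ≈ 2.6317.
y_gold = 2.6317^0.31 ≈ 1.3498, c_gold = y_gold − 0.159·k_gold ≈ 0.9314.
Gain: Δc = 0.9314 − 0.9082 ≈ 0.0232.

Δc ≈ 0.0232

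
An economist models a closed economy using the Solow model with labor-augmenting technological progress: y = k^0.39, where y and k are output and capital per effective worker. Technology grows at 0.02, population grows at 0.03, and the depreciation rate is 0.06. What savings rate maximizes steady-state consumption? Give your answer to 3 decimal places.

n + g + δ = 0.03 + 0.02 + 0.06 = 0.11.
At the golden rule MPK = n+g+δ, and in any Cobb-Douglas steady state s = (n+g+δ)·k/y = MPK·k/y = capital's share 0.39.

s_gold = 0.390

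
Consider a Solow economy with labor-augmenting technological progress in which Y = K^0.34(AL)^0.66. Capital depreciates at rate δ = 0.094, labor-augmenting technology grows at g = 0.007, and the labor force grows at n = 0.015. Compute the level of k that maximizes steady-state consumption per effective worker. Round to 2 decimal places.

n + g + δ = 0.015 + 0.007 + 0.094 = 0.116.
Maximizing c = f(k) − (n+g+δ)·k gives f'(k) = n+g+δ, i.e. 0.34·k^(0.34−1) = 0.116, so k_gold = (0.34/0.116)^(1/0.66) ≈ 5.1004.

k_gold ≈ 5.10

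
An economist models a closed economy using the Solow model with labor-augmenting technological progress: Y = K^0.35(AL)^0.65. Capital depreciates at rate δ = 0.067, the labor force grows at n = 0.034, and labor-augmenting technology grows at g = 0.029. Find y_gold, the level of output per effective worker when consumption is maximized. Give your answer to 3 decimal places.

y_gold ≈ 1.705

Break-even investment rate: n + g + δ = 0.034 + 0.029 + 0.067 = 0.13.
Maximizing c = f(k) − (n+g+δ)·k gives f'(k) = n+g+δ, i.e. 0.35·k^(0.35−1) = 0.13, so k_gold = (0.35/0.13)^(1/0.65) ≈ 4.5891.
Output: y_gold = k_gold^0.35 = 4.5891^0.35 ≈ 1.7045.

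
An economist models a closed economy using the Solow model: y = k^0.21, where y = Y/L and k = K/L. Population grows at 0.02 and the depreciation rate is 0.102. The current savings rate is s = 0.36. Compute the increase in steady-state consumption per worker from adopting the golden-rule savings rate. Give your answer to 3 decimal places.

Capital per worker breaks even when investment replaces (n + δ)·k; here n + δ = 0.122.
Current steady state (s = 0.36): k* = (0.36/0.122)^(1/0.79) ≈ 3.9343, y* = 3.9343^0.21 ≈ 1.3333, c* = (1−0.36)·1.3333 ≈ 0.8533.
At the golden rule the marginal product of capital equals n+δ: 0.21·k^(0.21−1) = 0.122. Solving, k_gold = (0.21/0.122)^(1/0.79) ≈ 1.9886.
y_gold = 1.9886^0.21 ≈ 1.1553, c_gold = y_gold − 0.122·k_gold ≈ 0.9127.
Gain: Δc = 0.9127 − 0.8533 ≈ 0.0594.

Δc ≈ 0.059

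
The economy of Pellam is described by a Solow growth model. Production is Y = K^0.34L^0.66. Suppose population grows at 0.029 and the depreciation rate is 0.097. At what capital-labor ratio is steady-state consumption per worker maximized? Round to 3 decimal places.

The effective depreciation rate is n + δ = 0.029 + 0.097 = 0.126.
Maximizing c = f(k) − (n+δ)·k gives f'(k) = n+δ, i.e. 0.34·k^(0.34−1) = 0.126, so k_gold = (0.34/0.126)^(1/0.66) ≈ 4.4998.

k_gold ≈ 4.500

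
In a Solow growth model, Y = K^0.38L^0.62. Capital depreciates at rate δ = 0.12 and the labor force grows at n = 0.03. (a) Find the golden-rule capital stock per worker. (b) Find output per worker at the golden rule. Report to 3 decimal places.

Break-even investment rate: n + δ = 0.03 + 0.12 = 0.15.
At the golden rule the marginal product of capital equals n+δ: 0.38·k^(0.38−1) = 0.15. Solving, k_gold = (0.38/0.15)^(1/0.62) ≈ 4.4783.
y_gold = 4.4783^0.38 ≈ 1.7678.

(a) k_gold ≈ 4.478; (b) y_gold ≈ 1.768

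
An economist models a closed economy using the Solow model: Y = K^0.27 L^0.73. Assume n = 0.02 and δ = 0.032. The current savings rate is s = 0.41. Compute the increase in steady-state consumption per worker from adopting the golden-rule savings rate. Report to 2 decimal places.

Break-even investment rate: n + δ = 0.02 + 0.032 = 0.052.
Current steady state (s = 0.41): k* = (0.41/0.052)^(1/0.73) ≈ 16.9226, y* = 16.9226^0.27 ≈ 2.1463, c* = (1−0.41)·2.1463 ≈ 1.2663.
At the golden rule the marginal product of capital equals n+δ: 0.27·k^(0.27−1) = 0.052. Solving, k_gold = (0.27/0.052)^(1/0.73) ≈ 9.5487.
y_gold = 9.5487^0.27 ≈ 1.8390, c_gold = y_gold − 0.052·k_gold ≈ 1.3425.
Gain: Δc = 1.3425 − 1.2663 ≈ 0.0762.

Δc ≈ 0.08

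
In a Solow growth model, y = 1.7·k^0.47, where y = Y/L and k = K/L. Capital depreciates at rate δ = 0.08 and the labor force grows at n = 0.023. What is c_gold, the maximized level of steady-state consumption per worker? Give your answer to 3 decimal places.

The effective depreciation rate is n + δ = 0.023 + 0.08 = 0.103.
Golden rule sets MPK = n+δ: 0.47·1.7·k^(0.47−1) = 0.103, so k_gold = (0.47·1.7/0.103)^(1/0.53) ≈ 47.7197.
y_gold = 1.7·47.7197^0.47 ≈ 10.4577.
c_gold = y_gold − (n+δ)·k_gold = 10.4577 − 0.103·47.7197 ≈ 5.5426.

c_gold ≈ 5.543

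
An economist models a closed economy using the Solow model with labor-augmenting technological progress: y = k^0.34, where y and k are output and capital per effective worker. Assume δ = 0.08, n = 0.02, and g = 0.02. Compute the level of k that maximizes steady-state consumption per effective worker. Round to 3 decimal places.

Capital per effective worker breaks even when investment replaces (n + g + δ)·k; here n + g + δ = 0.12.
Maximizing c = f(k) − (n+g+δ)·k gives f'(k) = n+g+δ, i.e. 0.34·k^(0.34−1) = 0.12, so k_gold = (0.34/0.12)^(1/0.66) ≈ 4.8451.

k_gold ≈ 4.845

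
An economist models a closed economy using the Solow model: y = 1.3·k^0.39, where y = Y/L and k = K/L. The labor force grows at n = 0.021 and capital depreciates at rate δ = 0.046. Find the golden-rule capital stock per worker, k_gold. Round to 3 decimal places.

k_gold ≈ 27.598

The effective depreciation rate is n + δ = 0.021 + 0.046 = 0.067.
At the golden rule the marginal product of capital equals n+δ: 0.39·1.3·k^(0.39−1) = 0.067. Solving, k_gold = (0.39·1.3/0.067)^(1/0.61) ≈ 27.5978.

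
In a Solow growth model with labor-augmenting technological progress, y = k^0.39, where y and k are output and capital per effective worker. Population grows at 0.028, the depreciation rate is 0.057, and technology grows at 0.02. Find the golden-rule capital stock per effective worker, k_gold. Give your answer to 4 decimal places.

The effective depreciation rate is n + g + δ = 0.028 + 0.02 + 0.057 = 0.105.
Maximizing c = f(k) − (n+g+δ)·k gives f'(k) = n+g+δ, i.e. 0.39·k^(0.39−1) = 0.105, so k_gold = (0.39/0.105)^(1/0.61) ≈ 8.5945.

k_gold ≈ 8.5945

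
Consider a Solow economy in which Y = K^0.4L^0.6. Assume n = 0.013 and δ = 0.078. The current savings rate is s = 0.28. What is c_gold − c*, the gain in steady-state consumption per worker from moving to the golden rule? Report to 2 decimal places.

The effective depreciation rate is n + δ = 0.013 + 0.078 = 0.091.
Current steady state (s = 0.28): k* = (0.28/0.091)^(1/0.6) ≈ 6.5092, y* = 6.5092^0.4 ≈ 2.1155, c* = (1−0.28)·2.1155 ≈ 1.5232.
At the golden rule the marginal product of capital equals n+δ: 0.4·k^(0.4−1) = 0.091. Solving, k_gold = (0.4/0.091)^(1/0.6) ≈ 11.7950.
y_gold = 11.7950^0.4 ≈ 2.6834, c_gold = y_gold − 0.091·k_gold ≈ 1.6100.
Gain: Δc = 1.6100 − 1.5232 ≈ 0.0869.

Δc ≈ 0.09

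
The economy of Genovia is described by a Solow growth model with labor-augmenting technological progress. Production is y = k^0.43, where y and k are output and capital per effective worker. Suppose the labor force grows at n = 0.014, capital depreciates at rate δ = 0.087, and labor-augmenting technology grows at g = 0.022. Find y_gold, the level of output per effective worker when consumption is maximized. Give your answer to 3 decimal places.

y_gold ≈ 2.571

n + g + δ = 0.014 + 0.022 + 0.087 = 0.123.
Golden rule sets MPK = n+g+δ: 0.43·k^(0.43−1) = 0.123, so k_gold = (0.43/0.123)^(1/0.57) ≈ 8.9871.
Output: y_gold = k_gold^0.43 = 8.9871^0.43 ≈ 2.5707.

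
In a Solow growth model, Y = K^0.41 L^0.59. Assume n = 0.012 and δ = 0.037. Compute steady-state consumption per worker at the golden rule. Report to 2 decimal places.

c_gold ≈ 2.58

n + δ = 0.012 + 0.037 = 0.049.
Maximizing c = f(k) − (n+δ)·k gives f'(k) = n+δ, i.e. 0.41·k^(0.41−1) = 0.049, so k_gold = (0.41/0.049)^(1/0.59) ≈ 36.6191.
y_gold = 36.6191^0.41 ≈ 4.3764.
c_gold = y_gold − (n+δ)·k_gold = 4.3764 − 0.049·36.6191 ≈ 2.5821.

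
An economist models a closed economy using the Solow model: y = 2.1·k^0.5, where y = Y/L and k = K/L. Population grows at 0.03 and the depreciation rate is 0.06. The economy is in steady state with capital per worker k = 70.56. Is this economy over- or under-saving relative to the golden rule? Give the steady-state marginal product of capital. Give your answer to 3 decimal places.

under-saving; MPK ≈ 0.125

Break-even investment rate: n + δ = 0.03 + 0.06 = 0.09.
MPK = 0.5·2.1·k^(0.5−1) = 0.5·2.1·70.56^(-0.5) ≈ 0.1250.
MPK > 0.09, so the economy is dynamically efficient (under-saving).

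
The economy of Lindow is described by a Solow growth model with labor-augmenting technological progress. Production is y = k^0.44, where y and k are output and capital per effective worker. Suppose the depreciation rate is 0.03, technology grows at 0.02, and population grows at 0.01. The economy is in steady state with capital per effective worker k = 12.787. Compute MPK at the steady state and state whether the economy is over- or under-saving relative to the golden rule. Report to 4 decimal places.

Break-even investment rate: n + g + δ = 0.01 + 0.02 + 0.03 = 0.06.
MPK = 0.44·k^(0.44−1) = 0.44·12.787^(-0.56) ≈ 0.1056.
MPK > 0.06, so the economy is dynamically efficient (under-saving).

under-saving; MPK ≈ 0.1056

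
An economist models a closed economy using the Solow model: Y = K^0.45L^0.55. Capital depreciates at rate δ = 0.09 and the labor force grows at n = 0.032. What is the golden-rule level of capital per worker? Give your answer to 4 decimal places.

k_gold ≈ 10.7310

The effective depreciation rate is n + δ = 0.032 + 0.09 = 0.122.
Setting f'(k) = n+δ gives 0.45·k^(0.45−1) = 0.122, hence k_gold = (0.45/0.122)^(1/0.55) ≈ 10.7310.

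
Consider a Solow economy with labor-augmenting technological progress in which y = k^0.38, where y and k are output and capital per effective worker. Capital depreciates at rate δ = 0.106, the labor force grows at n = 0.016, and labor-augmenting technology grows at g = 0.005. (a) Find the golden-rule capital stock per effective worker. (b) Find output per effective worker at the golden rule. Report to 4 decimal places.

The effective depreciation rate is n + g + δ = 0.016 + 0.005 + 0.106 = 0.127.
At the golden rule the marginal product of capital equals n+g+δ: 0.38·k^(0.38−1) = 0.127. Solving, k_gold = (0.38/0.127)^(1/0.62) ≈ 5.8575.
y_gold = 5.8575^0.38 ≈ 1.9576.

(a) k_gold ≈ 5.8575; (b) y_gold ≈ 1.9576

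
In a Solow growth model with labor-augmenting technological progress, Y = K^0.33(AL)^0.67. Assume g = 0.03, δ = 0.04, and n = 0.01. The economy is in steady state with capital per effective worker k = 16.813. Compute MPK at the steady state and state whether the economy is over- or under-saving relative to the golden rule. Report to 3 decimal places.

over-saving; MPK ≈ 0.050

Capital per effective worker breaks even when investment replaces (n + g + δ)·k; here n + g + δ = 0.08.
MPK = 0.33·k^(0.33−1) = 0.33·16.813^(-0.67) ≈ 0.0498.
MPK < 0.08, so the economy is dynamically inefficient (over-saving).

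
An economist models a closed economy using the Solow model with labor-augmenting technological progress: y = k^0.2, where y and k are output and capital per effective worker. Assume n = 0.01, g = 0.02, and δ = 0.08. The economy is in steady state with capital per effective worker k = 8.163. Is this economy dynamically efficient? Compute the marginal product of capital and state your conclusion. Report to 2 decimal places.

Capital per effective worker breaks even when investment replaces (n + g + δ)·k; here n + g + δ = 0.11.
MPK = 0.2·k^(0.2−1) = 0.2·8.163^(-0.8) ≈ 0.0373.
MPK < 0.11, so the economy is dynamically inefficient (over-saving).

dynamically inefficient; MPK ≈ 0.04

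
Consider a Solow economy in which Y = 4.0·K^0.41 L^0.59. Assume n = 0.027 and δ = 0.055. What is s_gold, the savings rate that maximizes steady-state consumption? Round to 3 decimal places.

Break-even investment rate: n + δ = 0.027 + 0.055 = 0.082.
At the golden rule MPK = n+δ, and in any Cobb-Douglas steady state s = (n+δ)·k/y = MPK·k/y = capital's share 0.41.

s_gold = 0.410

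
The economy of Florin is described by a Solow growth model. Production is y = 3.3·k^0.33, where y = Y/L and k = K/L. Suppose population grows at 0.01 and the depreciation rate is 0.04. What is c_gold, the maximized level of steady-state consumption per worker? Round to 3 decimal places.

c_gold ≈ 10.084

Break-even investment rate: n + δ = 0.01 + 0.04 = 0.05.
Golden rule sets MPK = n+δ: 0.33·3.3·k^(0.33−1) = 0.05, so k_gold = (0.33·3.3/0.05)^(1/0.67) ≈ 99.3348.
y_gold = 3.3·99.3348^0.33 ≈ 15.0507.
c_gold = y_gold − (n+δ)·k_gold = 15.0507 − 0.05·99.3348 ≈ 10.0840.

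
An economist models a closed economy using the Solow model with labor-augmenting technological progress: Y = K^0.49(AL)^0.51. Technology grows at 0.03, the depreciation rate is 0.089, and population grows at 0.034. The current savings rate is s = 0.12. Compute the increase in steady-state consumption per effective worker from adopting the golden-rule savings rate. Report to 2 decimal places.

Δc ≈ 0.86

Capital per effective worker breaks even when investment replaces (n + g + δ)·k; here n + g + δ = 0.153.
Current steady state (s = 0.12): k* = (0.12/0.153)^(1/0.51) ≈ 0.6210, y* = 0.6210^0.49 ≈ 0.7918, c* = (1−0.12)·0.7918 ≈ 0.6968.
Maximizing c = f(k) − (n+g+δ)·k gives f'(k) = n+g+δ, i.e. 0.49·k^(0.49−1) = 0.153, so k_gold = (0.49/0.153)^(1/0.51) ≈ 9.7991.
y_gold = 9.7991^0.49 ≈ 3.0597, c_gold = y_gold − 0.153·k_gold ≈ 1.5605.
Gain: Δc = 1.5605 − 0.6968 ≈ 0.8637.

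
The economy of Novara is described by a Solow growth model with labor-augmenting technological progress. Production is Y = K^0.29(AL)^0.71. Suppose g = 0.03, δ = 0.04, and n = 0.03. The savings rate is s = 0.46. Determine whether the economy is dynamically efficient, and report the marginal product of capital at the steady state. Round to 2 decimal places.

n + g + δ = 0.03 + 0.03 + 0.04 = 0.1.
Steady-state k*: s·k^0.29 = 0.1·k gives k* = (0.46/0.1)^(1/0.71) ≈ 8.5795.
MPK = 0.29·8.5795^(-0.71) ≈ 0.0630.
MPK < n+g+δ = 0.1, so the economy is dynamically inefficient (over-saving).

dynamically inefficient; MPK ≈ 0.06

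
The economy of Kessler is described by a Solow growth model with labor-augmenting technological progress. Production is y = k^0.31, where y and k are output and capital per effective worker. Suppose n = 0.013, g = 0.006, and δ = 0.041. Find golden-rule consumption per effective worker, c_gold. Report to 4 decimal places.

Capital per effective worker breaks even when investment replaces (n + g + δ)·k; here n + g + δ = 0.06.
At the golden rule the marginal product of capital equals n+g+δ: 0.31·k^(0.31−1) = 0.06. Solving, k_gold = (0.31/0.06)^(1/0.69) ≈ 10.8053.
y_gold = 10.8053^0.31 ≈ 2.0914.
c_gold = y_gold − (n+g+δ)·k_gold = 2.0914 − 0.06·10.8053 ≈ 1.4430.

c_gold ≈ 1.4430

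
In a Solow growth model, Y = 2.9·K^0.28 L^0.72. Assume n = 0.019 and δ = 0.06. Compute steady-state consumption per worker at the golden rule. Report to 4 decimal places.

Break-even investment rate: n + δ = 0.019 + 0.06 = 0.079.
Maximizing c = f(k) − (n+δ)·k gives f'(k) = n+δ, i.e. 0.28·2.9·k^(0.28−1) = 0.079, so k_gold = (0.28·2.9/0.079)^(1/0.72) ≈ 25.4365.
y_gold = 2.9·25.4365^0.28 ≈ 7.1767.
c_gold = y_gold − (n+δ)·k_gold = 7.1767 − 0.079·25.4365 ≈ 5.1672.

c_gold ≈ 5.1672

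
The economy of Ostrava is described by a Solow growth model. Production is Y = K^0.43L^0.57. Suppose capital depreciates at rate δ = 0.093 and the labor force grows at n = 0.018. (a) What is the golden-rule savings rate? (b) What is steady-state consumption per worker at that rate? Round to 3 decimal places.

Capital per worker breaks even when investment replaces (n + δ)·k; here n + δ = 0.111.
For Cobb-Douglas, s_gold equals capital's share: s_gold = 0.43.
Maximizing c = f(k) − (n+δ)·k gives f'(k) = n+δ, i.e. 0.43·k^(0.43−1) = 0.111, so k_gold = (0.43/0.111)^(1/0.57) ≈ 10.7605.
y_gold = 10.7605^0.43 ≈ 2.7777; c_gold = (1−0.43)·y_gold ≈ 1.5833.

(a) s_gold = 0.430; (b) c_gold ≈ 1.583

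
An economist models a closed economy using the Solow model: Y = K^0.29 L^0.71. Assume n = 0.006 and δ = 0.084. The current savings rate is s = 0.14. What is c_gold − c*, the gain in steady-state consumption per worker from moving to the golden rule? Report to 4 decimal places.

Break-even investment rate: n + δ = 0.006 + 0.084 = 0.09.
Current steady state (s = 0.14): k* = (0.14/0.09)^(1/0.71) ≈ 1.8632, y* = 1.8632^0.29 ≈ 1.1978, c* = (1−0.14)·1.1978 ≈ 1.0301.
Maximizing c = f(k) − (n+δ)·k gives f'(k) = n+δ, i.e. 0.29·k^(0.29−1) = 0.09, so k_gold = (0.29/0.09)^(1/0.71) ≈ 5.1965.
y_gold = 5.1965^0.29 ≈ 1.6127, c_gold = y_gold − 0.09·k_gold ≈ 1.1450.
Gain: Δc = 1.1450 − 1.0301 ≈ 0.1149.

Δc ≈ 0.1149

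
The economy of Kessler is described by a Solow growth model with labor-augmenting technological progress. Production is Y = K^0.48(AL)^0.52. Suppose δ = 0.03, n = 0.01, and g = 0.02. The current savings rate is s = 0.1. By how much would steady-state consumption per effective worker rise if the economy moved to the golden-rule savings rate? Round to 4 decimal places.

Δc ≈ 2.1029

n + g + δ = 0.01 + 0.02 + 0.03 = 0.06.
Current steady state (s = 0.1): k* = (0.1/0.06)^(1/0.52) ≈ 2.6707, y* = 2.6707^0.48 ≈ 1.6024, c* = (1−0.1)·1.6024 ≈ 1.4422.
Golden rule sets MPK = n+g+δ: 0.48·k^(0.48−1) = 0.06, so k_gold = (0.48/0.06)^(1/0.52) ≈ 54.5395.
y_gold = 54.5395^0.48 ≈ 6.8174, c_gold = y_gold − 0.06·k_gold ≈ 3.5451.
Gain: Δc = 3.5451 − 1.4422 ≈ 2.1029.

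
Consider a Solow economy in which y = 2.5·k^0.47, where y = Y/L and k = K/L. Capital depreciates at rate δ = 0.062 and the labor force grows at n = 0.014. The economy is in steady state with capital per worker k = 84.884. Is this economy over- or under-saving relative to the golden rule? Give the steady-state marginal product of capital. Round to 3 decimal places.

under-saving; MPK ≈ 0.112

Break-even investment rate: n + δ = 0.014 + 0.062 = 0.076.
MPK = 0.47·2.5·k^(0.47−1) = 0.47·2.5·84.884^(-0.53) ≈ 0.1116.
MPK > 0.076, so the economy is dynamically efficient (under-saving).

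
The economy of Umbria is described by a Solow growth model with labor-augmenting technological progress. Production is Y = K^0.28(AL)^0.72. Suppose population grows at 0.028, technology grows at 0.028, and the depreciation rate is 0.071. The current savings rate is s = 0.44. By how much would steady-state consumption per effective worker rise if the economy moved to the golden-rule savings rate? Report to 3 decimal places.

Δc ≈ 0.071

n + g + δ = 0.028 + 0.028 + 0.071 = 0.127.
Current steady state (s = 0.44): k* = (0.44/0.127)^(1/0.72) ≈ 5.6171, y* = 5.6171^0.28 ≈ 1.6213, c* = (1−0.44)·1.6213 ≈ 0.9079.
At the golden rule the marginal product of capital equals n+g+δ: 0.28·k^(0.28−1) = 0.127. Solving, k_gold = (0.28/0.127)^(1/0.72) ≈ 2.9983.
y_gold = 2.9983^0.28 ≈ 1.3600, c_gold = y_gold − 0.127·k_gold ≈ 0.9792.
Gain: Δc = 0.9792 − 0.9079 ≈ 0.0712.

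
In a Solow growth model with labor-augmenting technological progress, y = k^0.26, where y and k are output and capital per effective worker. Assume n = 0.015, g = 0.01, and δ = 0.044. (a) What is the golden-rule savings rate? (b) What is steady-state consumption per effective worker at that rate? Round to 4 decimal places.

(a) s_gold = 0.2600; (b) c_gold ≈ 1.1794

The effective depreciation rate is n + g + δ = 0.015 + 0.01 + 0.044 = 0.069.
For Cobb-Douglas, s_gold equals capital's share: s_gold = 0.26.
Setting f'(k) = n+g+δ gives 0.26·k^(0.26−1) = 0.069, hence k_gold = (0.26/0.069)^(1/0.74) ≈ 6.0055.
y_gold = 6.0055^0.26 ≈ 1.5938; c_gold = (1−0.26)·y_gold ≈ 1.1794.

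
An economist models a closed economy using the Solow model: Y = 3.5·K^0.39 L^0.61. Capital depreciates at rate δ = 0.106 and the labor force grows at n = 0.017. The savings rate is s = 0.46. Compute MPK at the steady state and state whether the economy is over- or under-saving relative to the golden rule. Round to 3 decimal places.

over-saving; MPK ≈ 0.104

Capital per worker breaks even when investment replaces (n + δ)·k; here n + δ = 0.123.
Steady-state k*: s·A·k^0.39 = 0.123·k gives k* = (0.46·3.5/0.123)^(1/0.61) ≈ 67.7669.
MPK = 0.39·3.5·67.7669^(-0.61) ≈ 0.1043.
MPK < n+δ = 0.123, so the economy is dynamically inefficient (over-saving).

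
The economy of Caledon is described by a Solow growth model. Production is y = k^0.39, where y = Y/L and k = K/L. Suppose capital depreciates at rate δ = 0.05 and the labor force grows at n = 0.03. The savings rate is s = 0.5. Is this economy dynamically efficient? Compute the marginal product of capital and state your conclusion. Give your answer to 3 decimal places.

Capital per worker breaks even when investment replaces (n + δ)·k; here n + δ = 0.08.
Steady-state k*: s·k^0.39 = 0.08·k gives k* = (0.5/0.08)^(1/0.61) ≈ 20.1707.
MPK = 0.39·20.1707^(-0.61) ≈ 0.0624.
MPK < n+δ = 0.08, so the economy is dynamically inefficient (over-saving).

dynamically inefficient; MPK ≈ 0.062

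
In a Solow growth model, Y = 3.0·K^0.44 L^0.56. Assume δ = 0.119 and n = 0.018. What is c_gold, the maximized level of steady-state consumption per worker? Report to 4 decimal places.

n + δ = 0.018 + 0.119 = 0.137.
Maximizing c = f(k) − (n+δ)·k gives f'(k) = n+δ, i.e. 0.44·3.0·k^(0.44−1) = 0.137, so k_gold = (0.44·3.0/0.137)^(1/0.56) ≈ 57.1322.
y_gold = 3.0·57.1322^0.44 ≈ 17.7889.
c_gold = y_gold − (n+δ)·k_gold = 17.7889 − 0.137·57.1322 ≈ 9.9618.

c_gold ≈ 9.9618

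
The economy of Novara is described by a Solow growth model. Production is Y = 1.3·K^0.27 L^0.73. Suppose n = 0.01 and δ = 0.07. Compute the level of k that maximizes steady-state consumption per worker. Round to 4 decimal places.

Capital per worker breaks even when investment replaces (n + δ)·k; here n + δ = 0.08.
Setting f'(k) = n+δ gives 0.27·1.3·k^(0.27−1) = 0.08, hence k_gold = (0.27·1.3/0.08)^(1/0.73) ≈ 7.5814.

k_gold ≈ 7.5814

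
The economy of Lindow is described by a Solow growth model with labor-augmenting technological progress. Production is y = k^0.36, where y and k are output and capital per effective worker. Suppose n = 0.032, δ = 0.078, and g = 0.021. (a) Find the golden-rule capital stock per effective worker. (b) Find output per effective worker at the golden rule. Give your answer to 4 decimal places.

Break-even investment rate: n + g + δ = 0.032 + 0.021 + 0.078 = 0.131.
Maximizing c = f(k) − (n+g+δ)·k gives f'(k) = n+g+δ, i.e. 0.36·k^(0.36−1) = 0.131, so k_gold = (0.36/0.131)^(1/0.64) ≈ 4.8527.
y_gold = 4.8527^0.36 ≈ 1.7659.

(a) k_gold ≈ 4.8527; (b) y_gold ≈ 1.7659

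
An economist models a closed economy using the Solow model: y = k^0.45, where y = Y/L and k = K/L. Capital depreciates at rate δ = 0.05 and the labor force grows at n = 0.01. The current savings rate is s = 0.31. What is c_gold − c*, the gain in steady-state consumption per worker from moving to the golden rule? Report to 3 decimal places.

The effective depreciation rate is n + δ = 0.01 + 0.05 = 0.06.
Current steady state (s = 0.31): k* = (0.31/0.06)^(1/0.55) ≈ 19.8037, y* = 19.8037^0.45 ≈ 3.8330, c* = (1−0.31)·3.8330 ≈ 2.6448.
At the golden rule the marginal product of capital equals n+δ: 0.45·k^(0.45−1) = 0.06. Solving, k_gold = (0.45/0.06)^(1/0.55) ≈ 38.9960.
y_gold = 38.9960^0.45 ≈ 5.1995, c_gold = y_gold − 0.06·k_gold ≈ 2.8597.
Gain: Δc = 2.8597 − 2.6448 ≈ 0.2150.

Δc ≈ 0.215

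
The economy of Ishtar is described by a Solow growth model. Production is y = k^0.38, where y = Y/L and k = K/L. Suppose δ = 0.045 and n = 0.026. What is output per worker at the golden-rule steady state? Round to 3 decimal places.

y_gold ≈ 2.796

Capital per worker breaks even when investment replaces (n + δ)·k; here n + δ = 0.071.
At the golden rule the marginal product of capital equals n+δ: 0.38·k^(0.38−1) = 0.071. Solving, k_gold = (0.38/0.071)^(1/0.62) ≈ 14.9638.
Output: y_gold = k_gold^0.38 = 14.9638^0.38 ≈ 2.7959.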